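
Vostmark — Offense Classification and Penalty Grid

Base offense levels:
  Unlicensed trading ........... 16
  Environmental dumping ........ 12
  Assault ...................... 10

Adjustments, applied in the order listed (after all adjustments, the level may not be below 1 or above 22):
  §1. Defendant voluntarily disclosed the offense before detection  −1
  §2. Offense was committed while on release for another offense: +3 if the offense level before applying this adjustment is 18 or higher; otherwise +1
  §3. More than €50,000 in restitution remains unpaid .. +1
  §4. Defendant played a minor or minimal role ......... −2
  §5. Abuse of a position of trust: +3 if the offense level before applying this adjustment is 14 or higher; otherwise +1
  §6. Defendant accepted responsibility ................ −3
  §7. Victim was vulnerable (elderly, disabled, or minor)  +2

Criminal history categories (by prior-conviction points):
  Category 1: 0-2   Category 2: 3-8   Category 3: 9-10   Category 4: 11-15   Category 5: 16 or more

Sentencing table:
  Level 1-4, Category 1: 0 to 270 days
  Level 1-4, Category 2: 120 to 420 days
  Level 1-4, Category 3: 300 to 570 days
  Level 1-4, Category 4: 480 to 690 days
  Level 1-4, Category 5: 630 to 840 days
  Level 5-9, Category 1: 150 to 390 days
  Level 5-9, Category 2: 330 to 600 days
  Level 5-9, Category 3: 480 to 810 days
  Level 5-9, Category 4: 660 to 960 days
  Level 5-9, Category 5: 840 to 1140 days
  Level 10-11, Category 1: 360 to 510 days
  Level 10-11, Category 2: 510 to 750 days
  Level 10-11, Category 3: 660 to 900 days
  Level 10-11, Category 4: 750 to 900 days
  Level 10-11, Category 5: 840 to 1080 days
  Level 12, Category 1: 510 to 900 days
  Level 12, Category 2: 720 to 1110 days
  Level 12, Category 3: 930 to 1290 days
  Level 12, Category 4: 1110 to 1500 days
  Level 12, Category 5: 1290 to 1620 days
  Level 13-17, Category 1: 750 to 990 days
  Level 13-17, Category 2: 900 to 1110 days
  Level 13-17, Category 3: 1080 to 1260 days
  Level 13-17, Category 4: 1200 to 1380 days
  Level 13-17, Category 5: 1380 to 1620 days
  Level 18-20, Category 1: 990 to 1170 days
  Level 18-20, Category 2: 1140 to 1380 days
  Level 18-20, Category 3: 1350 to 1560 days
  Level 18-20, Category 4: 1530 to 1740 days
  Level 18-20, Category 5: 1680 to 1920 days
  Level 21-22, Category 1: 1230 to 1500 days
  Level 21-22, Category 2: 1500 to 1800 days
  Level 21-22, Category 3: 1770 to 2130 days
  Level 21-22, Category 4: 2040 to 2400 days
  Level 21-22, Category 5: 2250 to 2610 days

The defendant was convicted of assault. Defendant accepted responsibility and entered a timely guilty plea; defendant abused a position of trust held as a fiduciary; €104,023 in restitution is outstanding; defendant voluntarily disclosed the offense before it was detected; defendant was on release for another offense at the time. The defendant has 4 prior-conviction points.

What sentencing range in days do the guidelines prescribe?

330-600 days

Base offense level for assault: 10.
§1 applies: 10 − 1 = 9.
§2 applies (level before this adjustment is 9 < 18, so +1): 9 + 1 = 10.
§3 applies: 10 + 1 = 11.
§4 does not apply.
§5 applies (level before this adjustment is 11 < 14, so +1): 11 + 1 = 12.
§6 applies: 12 − 3 = 9.
Final offense level: 9.
Criminal history: 4 prior points → Category 2 (3-8).
Level 9 falls in the 5-9 band.
Grid: Level 5-9 × Category 2 = 330-600 days.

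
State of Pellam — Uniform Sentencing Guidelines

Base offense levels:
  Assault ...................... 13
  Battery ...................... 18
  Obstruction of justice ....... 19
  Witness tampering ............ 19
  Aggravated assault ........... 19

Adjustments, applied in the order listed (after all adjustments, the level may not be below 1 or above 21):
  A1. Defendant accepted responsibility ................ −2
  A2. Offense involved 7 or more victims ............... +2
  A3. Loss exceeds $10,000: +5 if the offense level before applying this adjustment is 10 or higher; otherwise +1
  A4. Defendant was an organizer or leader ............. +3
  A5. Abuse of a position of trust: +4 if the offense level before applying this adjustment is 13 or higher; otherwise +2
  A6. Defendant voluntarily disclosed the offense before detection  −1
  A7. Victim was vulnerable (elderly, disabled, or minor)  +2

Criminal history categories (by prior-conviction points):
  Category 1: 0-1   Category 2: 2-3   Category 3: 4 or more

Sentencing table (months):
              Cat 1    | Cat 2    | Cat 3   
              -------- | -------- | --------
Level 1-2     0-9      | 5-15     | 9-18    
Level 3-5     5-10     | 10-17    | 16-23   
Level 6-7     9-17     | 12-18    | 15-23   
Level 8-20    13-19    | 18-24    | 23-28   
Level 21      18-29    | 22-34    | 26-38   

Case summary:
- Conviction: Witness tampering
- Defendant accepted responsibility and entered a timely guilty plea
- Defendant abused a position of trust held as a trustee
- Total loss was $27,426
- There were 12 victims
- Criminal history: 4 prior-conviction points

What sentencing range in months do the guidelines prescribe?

Base offense level for witness tampering: 19.
A1 applies: 19 − 2 = 17.
A2 applies: 17 + 2 = 19.
A3 applies (level before this adjustment is 19 ≥ 10, so +5): 19 + 5 = 24.
A4 does not apply.
A5 applies (level before this adjustment is 24 ≥ 13, so +4): 24 + 4 = 28.
A6 does not apply.
A7 does not apply.
Level 28 exceeds the maximum of 21; capped at 21.
Final offense level: 21.
Criminal history: 4 prior points → Category 3 (4+).
Level 21 falls in the 21 band.
Grid: Level 21 × Category 3 = 26-38 months.

26-38 months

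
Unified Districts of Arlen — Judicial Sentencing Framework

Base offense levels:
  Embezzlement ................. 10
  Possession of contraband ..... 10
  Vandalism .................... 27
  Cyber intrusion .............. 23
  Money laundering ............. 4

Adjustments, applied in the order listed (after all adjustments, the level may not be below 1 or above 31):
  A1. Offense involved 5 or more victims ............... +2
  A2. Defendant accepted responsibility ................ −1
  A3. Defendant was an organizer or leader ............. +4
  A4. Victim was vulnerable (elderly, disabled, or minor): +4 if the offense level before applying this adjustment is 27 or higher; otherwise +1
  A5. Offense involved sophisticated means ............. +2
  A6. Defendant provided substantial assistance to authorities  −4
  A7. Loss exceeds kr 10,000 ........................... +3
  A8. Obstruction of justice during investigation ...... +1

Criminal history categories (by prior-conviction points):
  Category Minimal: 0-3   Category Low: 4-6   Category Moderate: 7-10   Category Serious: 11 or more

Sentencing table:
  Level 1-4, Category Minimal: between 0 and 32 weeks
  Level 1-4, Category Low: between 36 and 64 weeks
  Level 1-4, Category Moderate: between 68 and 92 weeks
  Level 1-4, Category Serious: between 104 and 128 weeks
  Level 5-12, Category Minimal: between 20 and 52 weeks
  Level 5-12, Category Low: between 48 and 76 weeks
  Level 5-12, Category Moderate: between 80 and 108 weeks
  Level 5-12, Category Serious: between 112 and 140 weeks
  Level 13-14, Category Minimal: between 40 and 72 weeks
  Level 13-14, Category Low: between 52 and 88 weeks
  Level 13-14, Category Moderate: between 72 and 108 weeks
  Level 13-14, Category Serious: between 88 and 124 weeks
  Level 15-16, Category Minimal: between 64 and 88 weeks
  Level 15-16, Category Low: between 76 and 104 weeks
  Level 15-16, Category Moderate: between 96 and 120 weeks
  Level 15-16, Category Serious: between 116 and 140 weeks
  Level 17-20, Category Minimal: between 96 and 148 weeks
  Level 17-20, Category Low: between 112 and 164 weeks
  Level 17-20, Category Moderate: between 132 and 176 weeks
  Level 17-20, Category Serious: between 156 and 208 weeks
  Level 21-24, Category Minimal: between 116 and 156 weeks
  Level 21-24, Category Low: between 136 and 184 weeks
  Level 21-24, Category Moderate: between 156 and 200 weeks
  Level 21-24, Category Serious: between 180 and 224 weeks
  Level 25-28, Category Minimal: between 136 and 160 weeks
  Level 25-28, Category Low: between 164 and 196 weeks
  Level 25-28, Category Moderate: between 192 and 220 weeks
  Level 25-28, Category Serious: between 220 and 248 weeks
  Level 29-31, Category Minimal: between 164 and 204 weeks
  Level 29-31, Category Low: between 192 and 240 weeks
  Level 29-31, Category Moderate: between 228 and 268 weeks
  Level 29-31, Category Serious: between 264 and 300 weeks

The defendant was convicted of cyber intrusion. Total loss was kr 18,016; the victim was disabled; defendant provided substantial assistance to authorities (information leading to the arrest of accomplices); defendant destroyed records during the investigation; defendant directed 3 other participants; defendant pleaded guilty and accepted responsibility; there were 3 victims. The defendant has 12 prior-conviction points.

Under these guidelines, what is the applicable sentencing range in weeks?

Base offense level for cyber intrusion: 23.
A2 applies: 23 − 1 = 22.
A3 applies: 22 + 4 = 26.
A4 applies (level before this adjustment is 26 < 27, so +1): 26 + 1 = 27.
A6 applies: 27 − 4 = 23.
A7 applies: 23 + 3 = 26.
A8 applies: 26 + 1 = 27.
Final offense level: 27.
Criminal history: 12 prior points → Category Serious (11+).
Level 27 falls in the 25-28 band.
Grid: Level 25-28 × Category Serious = 220-248 weeks.

220-248 weeks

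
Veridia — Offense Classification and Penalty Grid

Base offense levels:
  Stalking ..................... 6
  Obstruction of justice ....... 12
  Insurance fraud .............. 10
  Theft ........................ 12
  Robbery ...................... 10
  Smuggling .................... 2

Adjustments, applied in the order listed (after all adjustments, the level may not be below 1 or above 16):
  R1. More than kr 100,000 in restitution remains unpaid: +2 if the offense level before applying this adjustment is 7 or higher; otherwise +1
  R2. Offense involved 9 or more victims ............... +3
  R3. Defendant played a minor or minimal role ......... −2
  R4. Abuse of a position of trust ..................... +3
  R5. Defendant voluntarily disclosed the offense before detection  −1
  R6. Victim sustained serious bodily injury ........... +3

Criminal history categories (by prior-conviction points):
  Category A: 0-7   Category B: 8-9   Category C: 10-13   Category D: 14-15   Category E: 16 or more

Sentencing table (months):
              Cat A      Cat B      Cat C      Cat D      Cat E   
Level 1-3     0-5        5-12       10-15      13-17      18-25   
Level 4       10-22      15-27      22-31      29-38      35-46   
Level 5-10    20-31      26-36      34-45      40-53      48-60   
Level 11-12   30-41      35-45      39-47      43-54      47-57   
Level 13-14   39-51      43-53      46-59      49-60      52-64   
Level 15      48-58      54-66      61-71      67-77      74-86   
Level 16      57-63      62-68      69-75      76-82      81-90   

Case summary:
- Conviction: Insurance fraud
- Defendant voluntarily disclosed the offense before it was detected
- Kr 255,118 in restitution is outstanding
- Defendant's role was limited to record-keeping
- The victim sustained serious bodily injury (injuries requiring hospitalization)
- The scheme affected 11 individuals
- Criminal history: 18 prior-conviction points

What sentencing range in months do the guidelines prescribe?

Base offense level for insurance fraud: 10.
R1 applies (level before this adjustment is 10 ≥ 7, so +2): 10 + 2 = 12.
R2 applies: 12 + 3 = 15.
R3 applies: 15 − 2 = 13.
R5 applies: 13 − 1 = 12.
R6 applies: 12 + 3 = 15.
Final offense level: 15.
Criminal history: 18 prior points → Category E (16+).
Level 15 falls in the 15 band.
Grid: Level 15 × Category E = 74-86 months.

74-86 months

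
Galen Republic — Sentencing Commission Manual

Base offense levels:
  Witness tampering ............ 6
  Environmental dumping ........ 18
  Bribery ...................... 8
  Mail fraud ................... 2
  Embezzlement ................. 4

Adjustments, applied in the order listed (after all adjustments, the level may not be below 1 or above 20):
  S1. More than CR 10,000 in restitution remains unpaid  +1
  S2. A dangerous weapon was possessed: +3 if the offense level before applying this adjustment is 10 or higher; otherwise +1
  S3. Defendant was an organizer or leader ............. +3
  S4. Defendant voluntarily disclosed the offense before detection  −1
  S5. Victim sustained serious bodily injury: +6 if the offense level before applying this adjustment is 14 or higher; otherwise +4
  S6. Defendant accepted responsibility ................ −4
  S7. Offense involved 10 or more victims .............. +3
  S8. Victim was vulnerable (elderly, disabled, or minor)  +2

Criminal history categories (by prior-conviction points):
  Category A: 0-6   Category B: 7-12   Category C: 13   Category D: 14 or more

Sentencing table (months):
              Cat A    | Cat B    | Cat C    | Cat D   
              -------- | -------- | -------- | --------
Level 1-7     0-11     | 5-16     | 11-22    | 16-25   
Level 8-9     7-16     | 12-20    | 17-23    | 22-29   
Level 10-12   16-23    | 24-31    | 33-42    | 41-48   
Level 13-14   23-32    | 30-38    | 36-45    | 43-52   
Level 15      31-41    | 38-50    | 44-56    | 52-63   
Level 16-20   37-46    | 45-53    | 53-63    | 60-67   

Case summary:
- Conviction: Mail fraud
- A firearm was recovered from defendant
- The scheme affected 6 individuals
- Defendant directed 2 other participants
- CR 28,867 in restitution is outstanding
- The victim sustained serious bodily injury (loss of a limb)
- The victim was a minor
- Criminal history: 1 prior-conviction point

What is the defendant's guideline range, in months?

23-32 months

Base offense level for mail fraud: 2.
S1 applies: 2 + 1 = 3.
S2 applies (level before this adjustment is 3 < 10, so +1): 3 + 1 = 4.
S3 applies: 4 + 3 = 7.
S4 does not apply.
S5 applies (level before this adjustment is 7 < 14, so +4): 7 + 4 = 11.
S6 does not apply.
S7 does not apply.
S8 applies: 11 + 2 = 13.
Final offense level: 13.
Criminal history: 1 prior point → Category A (0-6).
Level 13 falls in the 13-14 band.
Grid: Level 13-14 × Category A = 23-32 months.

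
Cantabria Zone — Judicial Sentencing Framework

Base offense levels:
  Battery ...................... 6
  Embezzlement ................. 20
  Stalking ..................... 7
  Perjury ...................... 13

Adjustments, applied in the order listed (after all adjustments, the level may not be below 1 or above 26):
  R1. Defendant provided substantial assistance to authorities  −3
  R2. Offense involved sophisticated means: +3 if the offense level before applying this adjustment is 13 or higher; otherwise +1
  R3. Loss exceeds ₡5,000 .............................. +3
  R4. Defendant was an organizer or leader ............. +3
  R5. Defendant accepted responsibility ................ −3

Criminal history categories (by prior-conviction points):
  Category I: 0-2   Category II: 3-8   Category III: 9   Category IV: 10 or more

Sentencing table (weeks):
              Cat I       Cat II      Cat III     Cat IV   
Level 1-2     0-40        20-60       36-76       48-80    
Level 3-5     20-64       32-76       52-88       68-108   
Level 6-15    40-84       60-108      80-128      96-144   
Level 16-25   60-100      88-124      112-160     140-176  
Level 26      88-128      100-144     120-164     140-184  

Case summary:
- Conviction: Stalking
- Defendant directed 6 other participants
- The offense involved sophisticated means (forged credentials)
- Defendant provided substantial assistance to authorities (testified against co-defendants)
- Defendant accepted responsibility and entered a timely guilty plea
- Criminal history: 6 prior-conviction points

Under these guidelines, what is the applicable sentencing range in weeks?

32-76 weeks

Base offense level for stalking: 7.
R1 applies: 7 − 3 = 4.
R2 applies (level before this adjustment is 4 < 13, so +1): 4 + 1 = 5.
R3 does not apply.
R4 applies: 5 + 3 = 8.
R5 applies: 8 − 3 = 5.
Final offense level: 5.
Criminal history: 6 prior points → Category II (3-8).
Level 5 falls in the 3-5 band.
Grid: Level 3-5 × Category II = 32-76 weeks.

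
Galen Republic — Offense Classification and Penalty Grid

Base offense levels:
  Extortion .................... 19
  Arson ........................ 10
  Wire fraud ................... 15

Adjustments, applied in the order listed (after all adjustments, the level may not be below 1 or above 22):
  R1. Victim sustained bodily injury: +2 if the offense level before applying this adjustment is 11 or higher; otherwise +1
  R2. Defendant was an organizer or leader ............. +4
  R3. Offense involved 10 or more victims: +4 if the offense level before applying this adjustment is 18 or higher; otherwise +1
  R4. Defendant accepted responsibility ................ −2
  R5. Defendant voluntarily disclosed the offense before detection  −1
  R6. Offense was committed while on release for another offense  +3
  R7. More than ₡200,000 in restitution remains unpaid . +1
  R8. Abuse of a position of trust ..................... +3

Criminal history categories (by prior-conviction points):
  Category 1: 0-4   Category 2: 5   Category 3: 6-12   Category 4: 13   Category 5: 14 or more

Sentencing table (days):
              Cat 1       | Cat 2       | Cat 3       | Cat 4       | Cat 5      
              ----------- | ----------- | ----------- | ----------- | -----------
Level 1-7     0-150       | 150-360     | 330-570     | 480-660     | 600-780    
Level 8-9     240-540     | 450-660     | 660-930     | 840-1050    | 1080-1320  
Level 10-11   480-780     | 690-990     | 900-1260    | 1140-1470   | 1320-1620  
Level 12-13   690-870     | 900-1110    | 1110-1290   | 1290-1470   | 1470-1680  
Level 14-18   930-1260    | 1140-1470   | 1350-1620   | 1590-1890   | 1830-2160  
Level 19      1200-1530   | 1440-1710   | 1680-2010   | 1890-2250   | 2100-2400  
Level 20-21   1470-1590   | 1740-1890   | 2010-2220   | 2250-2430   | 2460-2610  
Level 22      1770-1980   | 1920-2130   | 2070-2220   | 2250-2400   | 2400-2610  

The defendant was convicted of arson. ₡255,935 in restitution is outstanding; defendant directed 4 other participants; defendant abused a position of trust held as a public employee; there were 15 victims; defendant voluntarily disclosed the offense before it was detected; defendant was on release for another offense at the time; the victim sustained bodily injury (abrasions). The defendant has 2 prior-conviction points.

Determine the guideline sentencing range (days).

Base offense level for arson: 10.
R1 applies (level before this adjustment is 10 < 11, so +1): 10 + 1 = 11.
R2 applies: 11 + 4 = 15.
R3 applies (level before this adjustment is 15 < 18, so +1): 15 + 1 = 16.
R5 applies: 16 − 1 = 15.
R6 applies: 15 + 3 = 18.
R7 applies: 18 + 1 = 19.
R8 applies: 19 + 3 = 22.
Final offense level: 22.
Criminal history: 2 prior points → Category 1 (0-4).
Level 22 falls in the 22 band.
Grid: Level 22 × Category 1 = 1770-1980 days.

1770-1980 days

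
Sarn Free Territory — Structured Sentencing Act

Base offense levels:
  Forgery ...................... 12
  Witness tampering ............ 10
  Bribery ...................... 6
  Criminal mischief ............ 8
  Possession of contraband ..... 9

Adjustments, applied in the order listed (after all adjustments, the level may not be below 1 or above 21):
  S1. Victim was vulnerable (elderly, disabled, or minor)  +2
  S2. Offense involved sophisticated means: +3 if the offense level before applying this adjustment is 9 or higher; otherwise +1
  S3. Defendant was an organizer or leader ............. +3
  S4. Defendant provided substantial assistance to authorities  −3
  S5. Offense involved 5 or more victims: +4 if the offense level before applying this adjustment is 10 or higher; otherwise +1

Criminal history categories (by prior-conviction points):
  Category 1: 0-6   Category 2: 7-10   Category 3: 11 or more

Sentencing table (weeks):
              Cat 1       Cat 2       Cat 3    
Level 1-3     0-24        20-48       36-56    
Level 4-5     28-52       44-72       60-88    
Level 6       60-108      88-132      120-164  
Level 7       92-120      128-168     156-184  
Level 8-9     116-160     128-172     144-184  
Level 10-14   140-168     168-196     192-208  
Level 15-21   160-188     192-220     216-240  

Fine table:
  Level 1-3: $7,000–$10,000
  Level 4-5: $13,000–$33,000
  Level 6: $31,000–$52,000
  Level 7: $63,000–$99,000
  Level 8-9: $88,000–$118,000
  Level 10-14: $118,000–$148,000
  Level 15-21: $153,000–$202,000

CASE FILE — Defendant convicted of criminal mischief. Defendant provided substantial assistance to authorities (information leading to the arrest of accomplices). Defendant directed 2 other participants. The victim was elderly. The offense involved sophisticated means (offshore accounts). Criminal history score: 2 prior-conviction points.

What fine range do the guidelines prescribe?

$118,000–$148,000

Base offense level for criminal mischief: 8.
S1 applies: 8 + 2 = 10.
S2 applies (level before this adjustment is 10 ≥ 9, so +3): 10 + 3 = 13.
S3 applies: 13 + 3 = 16.
S4 applies: 16 − 3 = 13.
Final offense level: 13.
Level 13 falls in the 10-14 band.
Fine table: Level 10-14 → $118,000–$148,000.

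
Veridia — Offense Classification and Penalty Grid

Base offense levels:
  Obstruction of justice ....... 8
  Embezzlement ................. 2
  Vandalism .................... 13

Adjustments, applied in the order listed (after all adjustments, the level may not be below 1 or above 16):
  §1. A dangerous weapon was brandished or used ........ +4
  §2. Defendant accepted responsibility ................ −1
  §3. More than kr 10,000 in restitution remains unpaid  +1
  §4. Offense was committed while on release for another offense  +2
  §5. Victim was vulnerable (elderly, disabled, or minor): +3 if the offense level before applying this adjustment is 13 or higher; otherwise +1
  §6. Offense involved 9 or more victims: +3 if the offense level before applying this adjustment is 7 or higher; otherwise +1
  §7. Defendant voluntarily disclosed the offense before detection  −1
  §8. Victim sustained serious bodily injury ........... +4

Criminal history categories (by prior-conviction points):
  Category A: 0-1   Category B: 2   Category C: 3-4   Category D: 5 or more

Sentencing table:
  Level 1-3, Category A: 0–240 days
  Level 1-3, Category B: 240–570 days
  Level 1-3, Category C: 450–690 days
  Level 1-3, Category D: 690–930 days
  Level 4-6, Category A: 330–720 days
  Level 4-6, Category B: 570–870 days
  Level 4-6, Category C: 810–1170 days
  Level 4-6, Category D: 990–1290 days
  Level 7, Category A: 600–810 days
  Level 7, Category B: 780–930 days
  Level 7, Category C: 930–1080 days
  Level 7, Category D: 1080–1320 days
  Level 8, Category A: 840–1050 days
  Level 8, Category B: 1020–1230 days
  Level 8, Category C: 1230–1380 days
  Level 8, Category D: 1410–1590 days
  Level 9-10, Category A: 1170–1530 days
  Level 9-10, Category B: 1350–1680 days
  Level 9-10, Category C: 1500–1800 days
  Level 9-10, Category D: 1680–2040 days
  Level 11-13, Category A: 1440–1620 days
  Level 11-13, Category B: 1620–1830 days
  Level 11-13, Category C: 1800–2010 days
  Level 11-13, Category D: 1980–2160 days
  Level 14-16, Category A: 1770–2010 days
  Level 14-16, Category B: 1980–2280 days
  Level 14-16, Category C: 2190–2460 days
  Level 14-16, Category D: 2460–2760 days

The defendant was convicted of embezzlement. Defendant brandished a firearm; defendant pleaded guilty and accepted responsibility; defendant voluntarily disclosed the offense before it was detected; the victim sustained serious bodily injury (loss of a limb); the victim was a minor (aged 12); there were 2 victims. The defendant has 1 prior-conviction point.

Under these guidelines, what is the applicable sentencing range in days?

Base offense level for embezzlement: 2.
§1 applies: 2 + 4 = 6.
§2 applies: 6 − 1 = 5.
§4 does not apply.
§5 applies (level before this adjustment is 5 < 13, so +1): 5 + 1 = 6.
§7 applies: 6 − 1 = 5.
§8 applies: 5 + 4 = 9.
Final offense level: 9.
Criminal history: 1 prior point → Category A (0-1).
Level 9 falls in the 9-10 band.
Grid: Level 9-10 × Category A = 1170-1530 days.

1170-1530 days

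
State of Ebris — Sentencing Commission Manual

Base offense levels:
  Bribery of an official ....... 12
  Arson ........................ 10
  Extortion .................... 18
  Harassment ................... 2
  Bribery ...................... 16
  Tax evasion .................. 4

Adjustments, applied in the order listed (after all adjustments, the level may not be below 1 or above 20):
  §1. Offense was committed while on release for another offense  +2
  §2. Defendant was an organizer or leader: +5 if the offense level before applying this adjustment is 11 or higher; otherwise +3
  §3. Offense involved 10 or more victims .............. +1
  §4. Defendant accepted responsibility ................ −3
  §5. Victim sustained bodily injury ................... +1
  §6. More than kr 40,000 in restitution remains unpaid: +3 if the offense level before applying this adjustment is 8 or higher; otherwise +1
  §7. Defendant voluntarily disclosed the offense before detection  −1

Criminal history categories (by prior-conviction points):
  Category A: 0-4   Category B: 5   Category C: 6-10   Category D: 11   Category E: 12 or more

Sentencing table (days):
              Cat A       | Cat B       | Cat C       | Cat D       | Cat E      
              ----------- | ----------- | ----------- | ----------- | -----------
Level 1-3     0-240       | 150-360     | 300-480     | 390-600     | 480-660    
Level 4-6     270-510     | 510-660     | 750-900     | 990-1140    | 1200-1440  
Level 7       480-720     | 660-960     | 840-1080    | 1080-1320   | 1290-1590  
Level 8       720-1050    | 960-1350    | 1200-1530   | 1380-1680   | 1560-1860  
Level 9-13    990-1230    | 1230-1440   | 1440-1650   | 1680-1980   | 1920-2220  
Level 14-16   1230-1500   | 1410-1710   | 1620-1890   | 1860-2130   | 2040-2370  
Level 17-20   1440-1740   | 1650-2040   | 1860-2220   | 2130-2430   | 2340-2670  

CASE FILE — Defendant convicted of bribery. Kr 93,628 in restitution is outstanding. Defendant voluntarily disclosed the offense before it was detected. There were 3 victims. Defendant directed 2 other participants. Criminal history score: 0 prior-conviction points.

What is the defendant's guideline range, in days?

Base offense level for bribery: 16.
§1 does not apply.
§2 applies (level before this adjustment is 16 ≥ 11, so +5): 16 + 5 = 21.
§4 does not apply.
§6 applies (level before this adjustment is 21 ≥ 8, so +3): 21 + 3 = 24.
§7 applies: 24 − 1 = 23.
Level 23 exceeds the maximum of 20; capped at 20.
Final offense level: 20.
Criminal history: 0 prior points → Category A (0-4).
Level 20 falls in the 17-20 band.
Grid: Level 17-20 × Category A = 1440-1740 days.

1440-1740 days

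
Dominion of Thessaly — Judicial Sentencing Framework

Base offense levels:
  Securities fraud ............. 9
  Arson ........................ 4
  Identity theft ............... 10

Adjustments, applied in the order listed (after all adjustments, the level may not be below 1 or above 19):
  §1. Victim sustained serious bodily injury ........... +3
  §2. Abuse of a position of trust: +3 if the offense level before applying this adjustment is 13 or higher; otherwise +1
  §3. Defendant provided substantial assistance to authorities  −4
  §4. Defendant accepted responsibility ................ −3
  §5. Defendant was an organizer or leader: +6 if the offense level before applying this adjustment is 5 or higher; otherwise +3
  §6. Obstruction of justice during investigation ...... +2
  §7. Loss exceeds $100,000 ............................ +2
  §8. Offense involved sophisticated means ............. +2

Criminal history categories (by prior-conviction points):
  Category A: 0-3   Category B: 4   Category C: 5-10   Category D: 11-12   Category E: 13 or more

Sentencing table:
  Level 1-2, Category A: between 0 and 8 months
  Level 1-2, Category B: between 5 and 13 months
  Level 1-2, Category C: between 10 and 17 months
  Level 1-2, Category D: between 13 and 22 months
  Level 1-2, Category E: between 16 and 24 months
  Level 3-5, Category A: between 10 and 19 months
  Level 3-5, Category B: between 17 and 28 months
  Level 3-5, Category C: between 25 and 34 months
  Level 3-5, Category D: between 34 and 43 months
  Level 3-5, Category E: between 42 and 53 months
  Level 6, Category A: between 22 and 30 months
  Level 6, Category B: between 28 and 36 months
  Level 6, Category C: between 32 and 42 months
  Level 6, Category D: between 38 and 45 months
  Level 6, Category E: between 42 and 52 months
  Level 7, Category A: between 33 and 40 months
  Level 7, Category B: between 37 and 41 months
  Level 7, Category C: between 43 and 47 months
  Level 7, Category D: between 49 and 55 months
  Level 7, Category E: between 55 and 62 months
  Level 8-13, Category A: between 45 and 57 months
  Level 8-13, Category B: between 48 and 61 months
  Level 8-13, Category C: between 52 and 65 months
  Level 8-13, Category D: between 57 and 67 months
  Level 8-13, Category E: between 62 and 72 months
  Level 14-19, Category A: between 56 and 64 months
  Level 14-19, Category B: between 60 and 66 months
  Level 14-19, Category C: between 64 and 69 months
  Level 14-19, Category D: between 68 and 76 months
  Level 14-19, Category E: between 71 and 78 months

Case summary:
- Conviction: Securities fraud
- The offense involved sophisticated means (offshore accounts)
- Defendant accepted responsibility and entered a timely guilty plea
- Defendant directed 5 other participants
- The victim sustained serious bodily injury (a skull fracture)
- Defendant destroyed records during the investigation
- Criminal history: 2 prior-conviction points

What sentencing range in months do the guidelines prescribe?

Base offense level for securities fraud: 9.
§1 applies: 9 + 3 = 12.
§4 applies: 12 − 3 = 9.
§5 applies (level before this adjustment is 9 ≥ 5, so +6): 9 + 6 = 15.
§6 applies: 15 + 2 = 17.
§7 does not apply.
§8 applies: 17 + 2 = 19.
Final offense level: 19.
Criminal history: 2 prior points → Category A (0-3).
Level 19 falls in the 14-19 band.
Grid: Level 14-19 × Category A = 56-64 months.

56-64 months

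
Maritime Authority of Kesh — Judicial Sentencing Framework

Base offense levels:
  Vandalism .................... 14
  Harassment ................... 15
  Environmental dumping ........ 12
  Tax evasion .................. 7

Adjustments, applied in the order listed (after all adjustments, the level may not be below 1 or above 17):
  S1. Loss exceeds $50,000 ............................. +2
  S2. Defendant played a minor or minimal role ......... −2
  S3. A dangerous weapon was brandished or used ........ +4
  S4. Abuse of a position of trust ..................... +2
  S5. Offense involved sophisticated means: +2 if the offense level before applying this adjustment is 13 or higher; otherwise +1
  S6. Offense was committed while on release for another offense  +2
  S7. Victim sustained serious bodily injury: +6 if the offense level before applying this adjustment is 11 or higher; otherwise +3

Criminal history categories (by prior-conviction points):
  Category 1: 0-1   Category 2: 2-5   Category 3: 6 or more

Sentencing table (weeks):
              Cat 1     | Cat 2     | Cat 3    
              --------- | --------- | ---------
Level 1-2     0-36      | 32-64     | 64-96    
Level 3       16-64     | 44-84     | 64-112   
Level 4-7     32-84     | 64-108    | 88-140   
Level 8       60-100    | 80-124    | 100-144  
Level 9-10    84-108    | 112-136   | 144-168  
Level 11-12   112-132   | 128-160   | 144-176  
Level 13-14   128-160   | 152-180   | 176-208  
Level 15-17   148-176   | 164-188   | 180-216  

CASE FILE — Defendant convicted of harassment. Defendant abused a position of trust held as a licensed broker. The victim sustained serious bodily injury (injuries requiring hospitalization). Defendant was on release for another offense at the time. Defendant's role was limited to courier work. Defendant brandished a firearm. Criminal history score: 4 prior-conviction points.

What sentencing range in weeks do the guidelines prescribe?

Base offense level for harassment: 15.
S1 does not apply.
S2 applies: 15 − 2 = 13.
S3 applies: 13 + 4 = 17.
S4 applies: 17 + 2 = 19.
S5 does not apply.
S6 applies: 19 + 2 = 21.
S7 applies (level before this adjustment is 21 ≥ 11, so +6): 21 + 6 = 27.
Level 27 exceeds the maximum of 17; capped at 17.
Final offense level: 17.
Criminal history: 4 prior points → Category 2 (2-5).
Level 17 falls in the 15-17 band.
Grid: Level 15-17 × Category 2 = 164-188 weeks.

164-188 weeks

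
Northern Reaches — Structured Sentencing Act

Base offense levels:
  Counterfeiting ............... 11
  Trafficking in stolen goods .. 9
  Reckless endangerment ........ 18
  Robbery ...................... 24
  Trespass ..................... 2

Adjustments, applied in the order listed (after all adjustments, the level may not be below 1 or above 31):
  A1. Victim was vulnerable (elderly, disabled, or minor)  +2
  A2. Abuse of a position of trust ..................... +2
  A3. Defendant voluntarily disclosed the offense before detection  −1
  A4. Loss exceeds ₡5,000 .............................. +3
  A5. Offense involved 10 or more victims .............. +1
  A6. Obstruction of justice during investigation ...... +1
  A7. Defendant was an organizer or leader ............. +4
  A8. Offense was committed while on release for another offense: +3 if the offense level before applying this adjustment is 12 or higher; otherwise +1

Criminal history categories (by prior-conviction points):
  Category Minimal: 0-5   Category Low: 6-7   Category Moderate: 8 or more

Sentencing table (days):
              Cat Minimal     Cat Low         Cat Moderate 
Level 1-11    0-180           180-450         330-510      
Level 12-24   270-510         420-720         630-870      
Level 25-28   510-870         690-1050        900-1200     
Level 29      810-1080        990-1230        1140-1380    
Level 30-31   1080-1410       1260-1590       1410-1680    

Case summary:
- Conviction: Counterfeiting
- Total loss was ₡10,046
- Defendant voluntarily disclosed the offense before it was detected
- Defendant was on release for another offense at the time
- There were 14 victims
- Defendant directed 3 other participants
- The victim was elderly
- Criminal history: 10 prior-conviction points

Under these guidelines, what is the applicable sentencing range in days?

630-870 days

Base offense level for counterfeiting: 11.
A1 applies: 11 + 2 = 13.
A2 does not apply.
A3 applies: 13 − 1 = 12.
A4 applies: 12 + 3 = 15.
A5 applies: 15 + 1 = 16.
A6 does not apply.
A7 applies: 16 + 4 = 20.
A8 applies (level before this adjustment is 20 ≥ 12, so +3): 20 + 3 = 23.
Final offense level: 23.
Criminal history: 10 prior points → Category Moderate (8+).
Level 23 falls in the 12-24 band.
Grid: Level 12-24 × Category Moderate = 630-870 days.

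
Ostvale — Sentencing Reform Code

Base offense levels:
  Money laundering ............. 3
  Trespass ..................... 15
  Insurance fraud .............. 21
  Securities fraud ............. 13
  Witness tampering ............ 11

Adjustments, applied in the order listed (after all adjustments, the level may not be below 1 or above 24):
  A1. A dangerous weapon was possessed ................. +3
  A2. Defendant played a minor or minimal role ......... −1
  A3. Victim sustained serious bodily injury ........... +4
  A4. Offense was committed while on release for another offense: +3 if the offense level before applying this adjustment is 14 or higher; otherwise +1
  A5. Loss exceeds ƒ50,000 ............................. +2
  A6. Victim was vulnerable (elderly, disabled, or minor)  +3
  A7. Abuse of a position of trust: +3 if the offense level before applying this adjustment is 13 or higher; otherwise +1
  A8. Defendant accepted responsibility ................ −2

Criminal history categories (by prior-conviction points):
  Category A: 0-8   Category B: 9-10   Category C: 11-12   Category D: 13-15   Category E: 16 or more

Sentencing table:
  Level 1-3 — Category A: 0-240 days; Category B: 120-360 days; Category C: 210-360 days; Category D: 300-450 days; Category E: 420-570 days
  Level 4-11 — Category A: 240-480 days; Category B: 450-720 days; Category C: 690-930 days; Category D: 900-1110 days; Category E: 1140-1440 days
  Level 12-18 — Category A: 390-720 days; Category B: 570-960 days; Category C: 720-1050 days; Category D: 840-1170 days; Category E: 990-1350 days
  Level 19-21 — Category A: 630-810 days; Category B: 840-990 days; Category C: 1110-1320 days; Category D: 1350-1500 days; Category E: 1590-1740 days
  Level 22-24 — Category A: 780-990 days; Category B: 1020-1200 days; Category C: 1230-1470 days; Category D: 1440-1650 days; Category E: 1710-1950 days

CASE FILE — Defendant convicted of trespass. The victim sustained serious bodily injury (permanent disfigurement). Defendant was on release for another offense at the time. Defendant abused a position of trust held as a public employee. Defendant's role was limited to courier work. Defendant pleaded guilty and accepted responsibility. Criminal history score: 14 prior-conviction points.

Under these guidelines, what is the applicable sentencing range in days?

Base offense level for trespass: 15.
A1 does not apply.
A2 applies: 15 − 1 = 14.
A3 applies: 14 + 4 = 18.
A4 applies (level before this adjustment is 18 ≥ 14, so +3): 18 + 3 = 21.
A5 does not apply.
A7 applies (level before this adjustment is 21 ≥ 13, so +3): 21 + 3 = 24.
A8 applies: 24 − 2 = 22.
Final offense level: 22.
Criminal history: 14 prior points → Category D (13-15).
Level 22 falls in the 22-24 band.
Grid: Level 22-24 × Category D = 1440-1650 days.

1440-1650 days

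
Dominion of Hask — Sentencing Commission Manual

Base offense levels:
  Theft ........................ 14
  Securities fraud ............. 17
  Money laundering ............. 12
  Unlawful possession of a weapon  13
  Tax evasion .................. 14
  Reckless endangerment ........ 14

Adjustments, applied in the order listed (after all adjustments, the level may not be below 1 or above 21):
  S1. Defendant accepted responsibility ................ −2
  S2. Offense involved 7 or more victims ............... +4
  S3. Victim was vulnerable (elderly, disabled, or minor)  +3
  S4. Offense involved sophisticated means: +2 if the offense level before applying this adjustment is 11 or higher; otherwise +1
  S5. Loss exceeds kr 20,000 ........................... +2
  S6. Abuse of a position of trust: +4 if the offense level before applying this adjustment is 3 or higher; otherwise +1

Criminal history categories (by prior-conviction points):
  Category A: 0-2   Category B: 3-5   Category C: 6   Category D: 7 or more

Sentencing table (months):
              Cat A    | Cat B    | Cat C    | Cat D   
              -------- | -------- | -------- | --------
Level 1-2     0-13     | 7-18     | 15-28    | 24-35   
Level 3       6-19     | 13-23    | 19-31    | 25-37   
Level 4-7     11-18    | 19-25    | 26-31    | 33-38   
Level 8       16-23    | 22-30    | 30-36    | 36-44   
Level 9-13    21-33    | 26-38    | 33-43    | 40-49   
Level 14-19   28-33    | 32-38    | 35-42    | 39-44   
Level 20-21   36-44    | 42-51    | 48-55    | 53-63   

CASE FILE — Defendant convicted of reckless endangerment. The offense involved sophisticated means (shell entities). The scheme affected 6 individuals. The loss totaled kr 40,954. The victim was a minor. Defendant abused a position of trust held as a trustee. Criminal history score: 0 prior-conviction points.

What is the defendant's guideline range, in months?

36-44 months

Base offense level for reckless endangerment: 14.
S1 does not apply.
S3 applies: 14 + 3 = 17.
S4 applies (level before this adjustment is 17 ≥ 11, so +2): 17 + 2 = 19.
S5 applies: 19 + 2 = 21.
S6 applies (level before this adjustment is 21 ≥ 3, so +4): 21 + 4 = 25.
Level 25 exceeds the maximum of 21; capped at 21.
Final offense level: 21.
Criminal history: 0 prior points → Category A (0-2).
Level 21 falls in the 20-21 band.
Grid: Level 20-21 × Category A = 36-44 months.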